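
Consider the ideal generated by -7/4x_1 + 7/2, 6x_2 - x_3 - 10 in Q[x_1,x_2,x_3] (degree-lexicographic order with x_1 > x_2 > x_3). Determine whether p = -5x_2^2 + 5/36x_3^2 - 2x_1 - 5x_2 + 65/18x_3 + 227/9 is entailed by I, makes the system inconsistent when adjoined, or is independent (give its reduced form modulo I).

First compute the reduced Gröbner basis of I by Buchberger's algorithm.
f_1 = -7/4x_1 + 7/2, LT = x_1.
f_2 = 6x_2 - x_3 - 10, LT = x_2.

S(f_1,f_2): leading monomials are coprime, so the S-polynomial reduces to 0 (Buchberger's first criterion).
Every S-polynomial of the final basis reduces to 0, so we have a Gröbner basis.
Inter-reduce: drop elements whose leading term is divisible by another's, tail-reduce, and make monic.
Reduced Gröbner basis: {x_1 - 2, x_2 - 1/6x_3 - 5/3}.
Label its elements g_1 = x_1 - 2, g_2 = x_2 - 1/6x_3 - 5/3.

Reduce p = -5x_2^2 + 5/36x_3^2 - 2x_1 - 5x_2 + 65/18x_3 + 227/9 modulo G:
  leading term x_2^2: subtract (-5x_2)·g_2 from -5x_2^2 + 5/36x_3^2 - 2x_1 - 5x_2 + 65/18x_3 + 227/9 → -5/6x_2x_3 + 5/36x_3^2 - 2x_1 - 40/3x_2 + 65/18x_3 + 227/9
  leading term x_2x_3: subtract (-5/6x_3)·g_2 from -5/6x_2x_3 + 5/36x_3^2 - 2x_1 - 40/3x_2 + 65/18x_3 + 227/9 → -2x_1 - 40/3x_2 + 20/9x_3 + 227/9
  leading term x_1: subtract (-2)·g_1 from -2x_1 - 40/3x_2 + 20/9x_3 + 227/9 → -40/3x_2 + 20/9x_3 + 191/9
  leading term x_2: subtract (-40/3)·g_2 from -40/3x_2 + 20/9x_3 + 191/9 → -1
  leading term 1: no divisor's leading term divides it; move -1 to the remainder.
  normal form = -1.
The normal form is nonzero, so p ∉ I. Since p minus its normal form lies in I, I + (p) = I + (r) where r = -1; decide whether this ideal is the whole ring.
Here r = -1 is a nonzero constant, hence a unit: 1 ∈ I + (p), the Gröbner basis of I + (p) is {1}, and the enlarged system has no common solution — adjoining p is inconsistent.

Adjoining -5x_2^2 + 5/36x_3^2 - 2x_1 - 5x_2 + 65/18x_3 + 227/9 makes the ideal the whole ring: the system is inconsistent.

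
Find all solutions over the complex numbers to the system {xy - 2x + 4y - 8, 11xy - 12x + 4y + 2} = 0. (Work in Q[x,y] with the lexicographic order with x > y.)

Compute a lex Gröbner basis by Buchberger's algorithm.
f_1 = xy - 2x + 4y - 8, LT = xy.
f_2 = 11xy - 12x + 4y + 2, LT = xy.

S(f_1,f_2): lcm = xy. S = -10/11x + 40/11y - 90/11.
  leading term x: no divisor's leading term divides it; move -10/11x to the remainder.
  leading term y: no divisor's leading term divides it; move 40/11y to the remainder.
  leading term 1: no divisor's leading term divides it; move -90/11 to the remainder.
  remainder -10/11x + 40/11y - 90/11 ≠ 0; add h_3 = -10/11x + 40/11y - 90/11 to the basis.

S(f_1,h_3): lcm = xy. S = -2x + 4y^2 - 5y - 8.
  leading term x: subtract (11/5)·h_3 from -2x + 4y^2 - 5y - 8 → 4y^2 - 13y + 10
  leading term y^2: no divisor's leading term divides it; move 4y^2 to the remainder.
  leading term y: no divisor's leading term divides it; move -13y to the remainder.
  leading term 1: no divisor's leading term divides it; move 10 to the remainder.
  remainder 4y^2 - 13y + 10 ≠ 0; add h_4 = 4y^2 - 13y + 10 to the basis.

The other S-polynomials (S(f_2,h_3), S(f_1,h_4), S(f_2,h_4), S(h_3,h_4)) all reduce to 0 modulo the current basis, so we have a Gröbner basis.
Inter-reduce: drop elements whose leading term is divisible by another's, tail-reduce, and make monic.
Reduced Gröbner basis: {x - 4y + 9, y^2 - 13/4y + 5/2}.

Elimination: the polynomial y^2 - 13/4y + 5/2 lies in the elimination ideal for y, so y ∈ {5/4, 2}. For each such y, the remaining basis elements (now univariate) give the rest of the solution.
  y = 5/4: the earlier basis element becomes x + 4 = 0, giving x = -4 — point (-4, 5/4).
  y = 2: the earlier basis element becomes x + 1 = 0, giving x = -1 — point (-1, 2).
Substituting each solution back into the original system confirms all equations vanish.

{(-4, 5/4), (-1, 2)}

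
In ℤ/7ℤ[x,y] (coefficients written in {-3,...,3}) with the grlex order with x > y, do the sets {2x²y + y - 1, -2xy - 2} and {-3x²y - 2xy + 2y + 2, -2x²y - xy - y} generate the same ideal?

No, the ideals differ.

For a fixed monomial order, each ideal has a unique reduced Gröbner basis; comparing bases decides equality.
Buchberger on the first generating set:
f_1 = 2x²y + y - 1, LT = x²y.
f_2 = -2xy - 2, LT = xy.

S(f_1,f_2): lcm = x²y. S = -x - 3y + 3.
  reduce S modulo (f_1, f_2):
  remainder -x - 3y + 3 ≠ 0; add g_3 = -x - 3y + 3 to the basis.

S(f_2,g_3): lcm = xy. S = -3y² + 3y + 1.
  reduce S modulo (f_1, f_2, g_3):
  remainder -3y² + 3y + 1 ≠ 0; add g_4 = -3y² + 3y + 1 to the basis.

The other S-polynomials (S(f_1,g_3), S(f_1,g_4), S(f_2,g_4), S(g_3,g_4)) all reduce to 0 modulo the current basis, so we have a Gröbner basis.
Inter-reduce: drop elements whose leading term is divisible by another's, tail-reduce, and make monic.
Reduced Gröbner basis: {y² - y + 2, x + 3y - 3}.

Buchberger on the second generating set:
h_1 = -3x²y - 2xy + 2y + 2, LT = x²y.
h_2 = -2x²y - xy - y, LT = x²y.

S(h_1,h_2): lcm = x²y. S = -xy - 3.
  reduce S modulo (h_1, h_2):
  remainder -xy - 3 ≠ 0; add k_3 = -xy - 3 to the basis.

S(h_1,k_3): lcm = x²y. S = 3xy - 3x - 3y - 3.
  reduce S modulo (h_1, h_2, k_3):
  remainder -3x - 3y + 2 ≠ 0; add k_4 = -3x - 3y + 2 to the basis.

S(k_3,k_4): lcm = xy. S = -y² + 3y + 3.
  reduce S modulo (h_1, h_2, k_3, k_4):
  remainder -y² + 3y + 3 ≠ 0; add k_5 = -y² + 3y + 3 to the basis.

The other S-polynomials (S(h_2,k_3), S(h_1,k_4), S(h_2,k_4), S(h_1,k_5), S(h_2,k_5), S(k_3,k_5), S(k_4,k_5)) all reduce to 0 modulo the current basis, so we have a Gröbner basis.
Inter-reduce: drop elements whose leading term is divisible by another's, tail-reduce, and make monic.
Reduced Gröbner basis: {y² - 3y - 3, x + y - 3}.

These differ, so the ideals are not equal.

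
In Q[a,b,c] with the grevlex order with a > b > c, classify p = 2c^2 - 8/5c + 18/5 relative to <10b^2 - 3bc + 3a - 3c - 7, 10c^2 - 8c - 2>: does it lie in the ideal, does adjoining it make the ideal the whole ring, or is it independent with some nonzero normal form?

First compute the reduced Gröbner basis of I by Buchberger's algorithm.
f_1 = 10b^2 - 3bc + 3a - 3c - 7, LT = b^2.
f_2 = 10c^2 - 8c - 2, LT = c^2.

The S-polynomials (S(f_1,f_2)) all reduce to 0 modulo the current basis, so we have a Gröbner basis.
Inter-reduce: drop elements whose leading term is divisible by another's, tail-reduce, and make monic.
Reduced Gröbner basis: {b^2 - 3/10bc + 3/10a - 3/10c - 7/10, c^2 - 4/5c - 1/5}.
Label its elements g_1 = b^2 - 3/10bc + 3/10a - 3/10c - 7/10, g_2 = c^2 - 4/5c - 1/5.

Reduce p = 2c^2 - 8/5c + 18/5 modulo G:
  leading term c^2: subtract (2)·g_2 from 2c^2 - 8/5c + 18/5 → 4
  leading term 1: no divisor's leading term divides it; move 4 to the remainder.
  normal form = 4.
The normal form is nonzero, so p ∉ I. Since p minus its normal form lies in I, I + (p) = I + (r) where r = 4; decide whether this ideal is the whole ring.
Here r = 4 is a nonzero constant, hence a unit: 1 ∈ I + (p), the Gröbner basis of I + (p) is {1}, and the enlarged system has no common solution — adjoining p is inconsistent.

Adjoining 2c^2 - 8/5c + 18/5 makes the ideal the whole ring: the system is inconsistent.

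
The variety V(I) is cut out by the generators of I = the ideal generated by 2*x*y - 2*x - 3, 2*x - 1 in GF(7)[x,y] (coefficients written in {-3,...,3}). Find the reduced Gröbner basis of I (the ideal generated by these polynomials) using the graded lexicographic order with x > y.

G = {x + 3, y + 3}

f_1 = 2*x*y - 2*x - 3, LT = x*y.
f_2 = 2*x - 1, LT = x.

S(f_1,f_2): lcm = x*y. S = -x - 3*y + 2.
  leading term x: subtract (3)·f_2 from -x - 3*y + 2 → -3*y - 2
  leading term y: no divisor's leading term divides it; move -3*y to the remainder.
  leading term 1: no divisor's leading term divides it; move -2 to the remainder.
  remainder -3*y - 2 ≠ 0; add g_3 = -3*y - 2 to the basis.

S(f_1,g_3): lcm = x*y. S = 3*x + 2.
  leading term x: subtract (-2)·f_2 from 3*x + 2 → 0
  remainder 0.

S(f_2,g_3): leading monomials are coprime, so the S-polynomial reduces to 0 (Buchberger's first criterion).
Every S-polynomial of the final basis reduces to 0, so we have a Gröbner basis.
Inter-reduce: drop elements whose leading term is divisible by another's, tail-reduce, and make monic.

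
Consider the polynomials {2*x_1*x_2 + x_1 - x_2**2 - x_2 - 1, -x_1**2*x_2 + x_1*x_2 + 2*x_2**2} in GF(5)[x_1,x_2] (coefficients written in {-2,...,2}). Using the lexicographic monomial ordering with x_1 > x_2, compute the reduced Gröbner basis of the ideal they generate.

G = {x_1 + 2*x_2**4 - 2*x_2**3 + x_2 - 1, x_2**5 + 2*x_2**4 + 2*x_2**3 + 2*x_2**2}

f_1 = 2*x_1*x_2 + x_1 - x_2**2 - x_2 - 1, LT = x_1*x_2.
f_2 = -x_1**2*x_2 + x_1*x_2 + 2*x_2**2, LT = x_1**2*x_2.

S(f_1,f_2): lcm = x_1**2*x_2. S = -2*x_1**2 + 2*x_1*x_2**2 - 2*x_1*x_2 + 2*x_1 + 2*x_2**2.
  reduce S modulo (f_1, f_2):
  remainder -2*x_1**2 + x_1 + x_2**3 - x_2**2 + 2*x_2 + 1 ≠ 0; add g_3 = -2*x_1**2 + x_1 + x_2**3 - x_2**2 + 2*x_2 + 1 to the basis.

S(f_1,g_3): lcm = x_1**2*x_2. S = -2*x_1**2 + 2*x_1*x_2**2 + 2*x_1 - 2*x_2**4 + 2*x_2**3 + x_2**2 - 2*x_2.
  reduce S modulo (f_1, f_2, g_3):
  remainder -x_1 - 2*x_2**4 + 2*x_2**3 - x_2 + 1 ≠ 0; add g_4 = -x_1 - 2*x_2**4 + 2*x_2**3 - x_2 + 1 to the basis.

S(f_1,g_4): lcm = x_1*x_2. S = -2*x_1 - 2*x_2**5 + 2*x_2**4 + x_2**2 - 2*x_2 + 2.
  reduce S modulo (f_1, f_2, g_3, g_4):
  remainder -2*x_2**5 + x_2**4 + x_2**3 + x_2**2 ≠ 0; add g_5 = -2*x_2**5 + x_2**4 + x_2**3 + x_2**2 to the basis.

The other S-polynomials (S(f_2,g_3), S(f_2,g_4), S(g_3,g_4), S(f_1,g_5), S(f_2,g_5), S(g_3,g_5), S(g_4,g_5)) all reduce to 0 modulo the current basis, so we have a Gröbner basis.
Inter-reduce: drop elements whose leading term is divisible by another's, tail-reduce, and make monic.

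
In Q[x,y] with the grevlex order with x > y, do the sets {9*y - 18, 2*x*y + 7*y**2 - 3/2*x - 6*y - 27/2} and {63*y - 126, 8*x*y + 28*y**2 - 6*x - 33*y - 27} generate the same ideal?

Equality of ideals is decidable: compute both reduced Gröbner bases (unique for the ordering) and check whether they agree.
Buchberger on the first generating set:
f_1 = 9*y - 18, LT = y.
f_2 = 2*x*y + 7*y**2 - 3/2*x - 6*y - 27/2, LT = x*y.

S(f_1,f_2): lcm = x*y. S = -7/2*y**2 - 5/4*x + 3*y + 27/4.
  leading term y**2: subtract (-7/18*y)·f_1 from -7/2*y**2 - 5/4*x + 3*y + 27/4 → -5/4*x - 4*y + 27/4
  leading term x: no divisor's leading term divides it; move -5/4*x to the remainder.
  leading term y: subtract (-4/9)·f_1 from -4*y + 27/4 → -5/4
  leading term 1: no divisor's leading term divides it; move -5/4 to the remainder.
  remainder -5/4*x - 5/4 ≠ 0; add g_3 = -5/4*x - 5/4 to the basis.

The other S-polynomials (S(f_1,g_3), S(f_2,g_3)) all reduce to 0 modulo the current basis, so we have a Gröbner basis.
Inter-reduce: drop elements whose leading term is divisible by another's, tail-reduce, and make monic.
Reduced Gröbner basis: {x + 1, y - 2}.

Buchberger on the second generating set:
h_1 = 63*y - 126, LT = y.
h_2 = 8*x*y + 28*y**2 - 6*x - 33*y - 27, LT = x*y.

S(h_1,h_2): lcm = x*y. S = -7/2*y**2 - 5/4*x + 33/8*y + 27/8.
  leading term y**2: subtract (-1/18*y)·h_1 from -7/2*y**2 - 5/4*x + 33/8*y + 27/8 → -5/4*x - 23/8*y + 27/8
  leading term x: no divisor's leading term divides it; move -5/4*x to the remainder.
  leading term y: subtract (-23/504)·h_1 from -23/8*y + 27/8 → -19/8
  leading term 1: no divisor's leading term divides it; move -19/8 to the remainder.
  remainder -5/4*x - 19/8 ≠ 0; add k_3 = -5/4*x - 19/8 to the basis.

The other S-polynomials (S(h_1,k_3), S(h_2,k_3)) all reduce to 0 modulo the current basis, so we have a Gröbner basis.
Inter-reduce: drop elements whose leading term is divisible by another's, tail-reduce, and make monic.
Reduced Gröbner basis: {x + 19/10, y - 2}.

These differ, so the ideals are not equal.
The choice of monomial ordering does not affect the verdict — as long as both bases are computed under the same ordering, their equality decides ideal equality.

No, the ideals differ.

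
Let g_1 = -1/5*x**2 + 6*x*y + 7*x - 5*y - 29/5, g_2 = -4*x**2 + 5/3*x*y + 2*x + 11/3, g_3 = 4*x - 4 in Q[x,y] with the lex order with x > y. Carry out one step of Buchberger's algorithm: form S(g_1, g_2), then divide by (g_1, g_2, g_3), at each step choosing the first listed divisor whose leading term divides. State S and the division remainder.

S(g_1, g_2) = -355/12*x*y - 69/2*x + 25*y + 359/12; remainder on division = -55/12*y - 55/12.

lcm(LM(g_1), LM(g_2)) = x**2.
S = (lcm/LT(g_1))·g_1 − (lcm/LT(g_2))·g_2 = -355/12*x*y - 69/2*x + 25*y + 359/12.
Reduce S modulo (g_1, g_2, g_3) in that order:
  leading term x*y: subtract (-355/48*y)·g_3 from -355/12*x*y - 69/2*x + 25*y + 359/12 → -69/2*x - 55/12*y + 359/12
  leading term x: subtract (-69/8)·g_3 from -69/2*x - 55/12*y + 359/12 → -55/12*y - 55/12
  leading term y: no divisor's leading term divides it; move -55/12*y to the remainder.
  leading term 1: no divisor's leading term divides it; move -55/12 to the remainder.
The remainder -55/12*y - 55/12 is nonzero, so it would be added as the next basis element.
An S-polynomial is built so that the two leading terms cancel; whether anything survives reduction is exactly the Gröbner-basis criterion.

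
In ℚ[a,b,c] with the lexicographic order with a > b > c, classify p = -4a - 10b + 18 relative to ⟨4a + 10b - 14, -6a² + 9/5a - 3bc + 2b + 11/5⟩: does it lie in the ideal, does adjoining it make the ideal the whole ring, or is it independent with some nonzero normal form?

First compute the reduced Gröbner basis of I by Buchberger's algorithm.
f_1 = 4a + 10b - 14, LT = a.
f_2 = -6a² + 9/5a - 3bc + 2b + 11/5, LT = a².

S(f_1,f_2): lcm = a². S = 5/2ab - 16/5a - ½bc + ⅓b + 11/30.
  leading term ab: subtract (⅝b)·f_1 from 5/2ab - 16/5a - ½bc + ⅓b + 11/30 → -16/5a - 25/4b² - ½bc + 109/12b + 11/30
  leading term a: subtract (-⅘)·f_1 from -16/5a - 25/4b² - ½bc + 109/12b + 11/30 → -25/4b² - ½bc + 205/12b - 65/6
  leading term b²: no divisor's leading term divides it; move -25/4b² to the remainder.
  leading term bc: no divisor's leading term divides it; move -½bc to the remainder.
  leading term b: no divisor's leading term divides it; move 205/12b to the remainder.
  leading term 1: no divisor's leading term divides it; move -65/6 to the remainder.
  remainder -25/4b² - ½bc + 205/12b - 65/6 ≠ 0; add h_3 = -25/4b² - ½bc + 205/12b - 65/6 to the basis.

The other S-polynomials (S(f_1,h_3), S(f_2,h_3)) all reduce to 0 modulo the current basis, so we have a Gröbner basis.
Inter-reduce: drop elements whose leading term is divisible by another's, tail-reduce, and make monic.
Reduced Gröbner basis: {a + 5/2b - 7/2, b² + 2/25bc - 41/15b + 26/15}.
Label its elements g_1 = a + 5/2b - 7/2, g_2 = b² + 2/25bc - 41/15b + 26/15.

Reduce p = -4a - 10b + 18 modulo G:
  leading term a: subtract (-4)·g_1 from -4a - 10b + 18 → 4
  leading term 1: no divisor's leading term divides it; move 4 to the remainder.
  normal form = 4.
The normal form is nonzero, so p ∉ I. Since p minus its normal form lies in I, I + (p) = I + (r) where r = 4; decide whether this ideal is the whole ring.
Here r = 4 is a nonzero constant, hence a unit: 1 ∈ I + (p), the Gröbner basis of I + (p) is {1}, and the enlarged system has no common solution — adjoining p is inconsistent.

Adjoining -4a - 10b + 18 makes the ideal the whole ring: the system is inconsistent.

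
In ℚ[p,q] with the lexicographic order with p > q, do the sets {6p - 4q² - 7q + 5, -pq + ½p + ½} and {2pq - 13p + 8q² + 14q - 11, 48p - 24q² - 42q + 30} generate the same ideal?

No, the ideals differ.

Since reduced Gröbner bases are canonical representatives of ideals under a given ordering, it suffices to compute and compare them.
Buchberger on the first generating set:
f_1 = 6p - 4q² - 7q + 5, LT = p.
f_2 = -pq + ½p + ½, LT = pq.

S(f_1,f_2): lcm = pq. S = ½p - ⅔q³ - 7/6q² + ⅚q + ½.
  leading term p: subtract (1/12)·f_1 from ½p - ⅔q³ - 7/6q² + ⅚q + ½ → -⅔q³ - ⅚q² + 17/12q + 1/12
  leading term q³: no divisor's leading term divides it; move -⅔q³ to the remainder.
  leading term q²: no divisor's leading term divides it; move -⅚q² to the remainder.
  leading term q: no divisor's leading term divides it; move 17/12q to the remainder.
  leading term 1: no divisor's leading term divides it; move 1/12 to the remainder.
  remainder -⅔q³ - ⅚q² + 17/12q + 1/12 ≠ 0; add g_3 = -⅔q³ - ⅚q² + 17/12q + 1/12 to the basis.

The other S-polynomials (S(f_1,g_3), S(f_2,g_3)) all reduce to 0 modulo the current basis, so we have a Gröbner basis.
Inter-reduce: drop elements whose leading term is divisible by another's, tail-reduce, and make monic.
Reduced Gröbner basis: {p - ⅔q² - 7/6q + ⅚, q³ + 5/4q² - 17/8q - ⅛}.

Buchberger on the second generating set:
h_1 = 2pq - 13p + 8q² + 14q - 11, LT = pq.
h_2 = 48p - 24q² - 42q + 30, LT = p.

S(h_1,h_2): lcm = pq. S = -13/2p + ½q³ + 39/8q² + 51/8q - 11/2.
  leading term p: subtract (-13/96)·h_2 from -13/2p + ½q³ + 39/8q² + 51/8q - 11/2 → ½q³ + 13/8q² + 11/16q - 23/16
  leading term q³: no divisor's leading term divides it; move ½q³ to the remainder.
  leading term q²: no divisor's leading term divides it; move 13/8q² to the remainder.
  leading term q: no divisor's leading term divides it; move 11/16q to the remainder.
  leading term 1: no divisor's leading term divides it; move -23/16 to the remainder.
  remainder ½q³ + 13/8q² + 11/16q - 23/16 ≠ 0; add k_3 = ½q³ + 13/8q² + 11/16q - 23/16 to the basis.

The other S-polynomials (S(h_1,k_3), S(h_2,k_3)) all reduce to 0 modulo the current basis, so we have a Gröbner basis.
Inter-reduce: drop elements whose leading term is divisible by another's, tail-reduce, and make monic.
Reduced Gröbner basis: {p - ½q² - ⅞q + ⅝, q³ + 13/4q² + 11/8q - 23/8}.

The bases are distinct; the ideals are different.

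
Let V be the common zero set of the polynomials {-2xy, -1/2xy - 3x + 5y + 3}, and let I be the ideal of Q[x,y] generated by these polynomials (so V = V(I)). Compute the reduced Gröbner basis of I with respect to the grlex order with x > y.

f_1 = -2xy, LT = xy.
f_2 = -1/2xy - 3x + 5y + 3, LT = xy.

S(f_1,f_2): lcm = xy. S = -6x + 10y + 6.
  leading term x: no divisor's leading term divides it; move -6x to the remainder.
  leading term y: no divisor's leading term divides it; move 10y to the remainder.
  leading term 1: no divisor's leading term divides it; move 6 to the remainder.
  remainder -6x + 10y + 6 ≠ 0; add g_3 = -6x + 10y + 6 to the basis.

S(f_1,g_3): lcm = xy. S = 5/3y^2 + y.
  leading term y^2: no divisor's leading term divides it; move 5/3y^2 to the remainder.
  leading term y: no divisor's leading term divides it; move y to the remainder.
  remainder 5/3y^2 + y ≠ 0; add g_4 = 5/3y^2 + y to the basis.

S(f_2,g_3): lcm = xy. S = 5/3y^2 + 6x - 9y - 6.
  leading term y^2: subtract (1)·g_4 from 5/3y^2 + 6x - 9y - 6 → 6x - 10y - 6
  leading term x: subtract (-1)·g_3 from 6x - 10y - 6 → 0
  remainder 0.

S(f_1,g_4): lcm = xy^2. S = -3/5xy.
  leading term xy: subtract (3/10)·f_1 from -3/5xy → 0
  remainder 0.

S(f_2,g_4): lcm = xy^2. S = 27/5xy - 10y^2 - 6y.
  leading term xy: subtract (-27/10)·f_1 from 27/5xy - 10y^2 - 6y → -10y^2 - 6y
  leading term y^2: subtract (-6)·g_4 from -10y^2 - 6y → 0
  remainder 0.

S(g_3,g_4): leading monomials are coprime, so the S-polynomial reduces to 0 (Buchberger's first criterion).
Every S-polynomial of the final basis reduces to 0, so we have a Gröbner basis.
Inter-reduce: drop elements whose leading term is divisible by another's, tail-reduce, and make monic.

G = {y^2 + 3/5y, x - 5/3y - 1}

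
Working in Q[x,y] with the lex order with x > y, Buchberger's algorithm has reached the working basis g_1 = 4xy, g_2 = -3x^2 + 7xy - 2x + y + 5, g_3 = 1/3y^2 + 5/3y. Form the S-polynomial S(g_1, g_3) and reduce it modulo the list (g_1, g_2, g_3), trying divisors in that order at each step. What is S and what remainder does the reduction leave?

S(g_1, g_3) = -5xy; remainder on division = 0.

lcm(LM(g_1), LM(g_3)) = xy^2.
S = (lcm/LT(g_1))·g_1 − (lcm/LT(g_3))·g_3 = -5xy.
Reduce S modulo (g_1, g_2, g_3) in that order:
  leading term xy: subtract (-5/4)·g_1 from -5xy → 0
The remainder is 0, so this S-polynomial contributes no new basis element.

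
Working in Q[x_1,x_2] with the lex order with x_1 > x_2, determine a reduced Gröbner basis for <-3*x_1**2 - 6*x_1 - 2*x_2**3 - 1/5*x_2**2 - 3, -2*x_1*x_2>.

G = {x_1**2 + 2*x_1 + 2/3*x_2**3 + 1/15*x_2**2 + 1, x_1*x_2, x_2**4 + 1/10*x_2**3 + 3/2*x_2}

f_1 = -3*x_1**2 - 6*x_1 - 2*x_2**3 - 1/5*x_2**2 - 3, LT = x_1**2.
f_2 = -2*x_1*x_2, LT = x_1*x_2.

S(f_1,f_2): lcm = x_1**2*x_2. S = 2*x_1*x_2 + 2/3*x_2**4 + 1/15*x_2**3 + x_2.
  leading term x_1*x_2: subtract (-1)·f_2 from 2*x_1*x_2 + 2/3*x_2**4 + 1/15*x_2**3 + x_2 → 2/3*x_2**4 + 1/15*x_2**3 + x_2
  leading term x_2**4: no divisor's leading term divides it; move 2/3*x_2**4 to the remainder.
  leading term x_2**3: no divisor's leading term divides it; move 1/15*x_2**3 to the remainder.
  leading term x_2: no divisor's leading term divides it; move x_2 to the remainder.
  remainder 2/3*x_2**4 + 1/15*x_2**3 + x_2 ≠ 0; add g_3 = 2/3*x_2**4 + 1/15*x_2**3 + x_2 to the basis.

The other S-polynomials (S(f_1,g_3), S(f_2,g_3)) all reduce to 0 modulo the current basis, so we have a Gröbner basis.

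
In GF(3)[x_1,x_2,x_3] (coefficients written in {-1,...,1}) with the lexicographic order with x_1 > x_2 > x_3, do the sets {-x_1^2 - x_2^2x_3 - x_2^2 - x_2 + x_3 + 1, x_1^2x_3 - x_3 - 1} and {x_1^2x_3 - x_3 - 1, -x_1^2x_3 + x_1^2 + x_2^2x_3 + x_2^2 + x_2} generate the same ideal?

Yes, the ideals are equal.

Two ideals are equal iff their reduced Gröbner bases coincide (the reduced basis is unique for a fixed ordering).
Buchberger on the first generating set:
f_1 = -x_1^2 - x_2^2x_3 - x_2^2 - x_2 + x_3 + 1, LT = x_1^2.
f_2 = x_1^2x_3 - x_3 - 1, LT = x_1^2x_3.

S(f_1,f_2): lcm = x_1^2x_3. S = x_2^2x_3^2 + x_2^2x_3 + x_2x_3 - x_3^2 + 1.
  leading term x_2^2x_3^2: no divisor's leading term divides it; move x_2^2x_3^2 to the remainder.
  leading term x_2^2x_3: no divisor's leading term divides it; move x_2^2x_3 to the remainder.
  leading term x_2x_3: no divisor's leading term divides it; move x_2x_3 to the remainder.
  leading term x_3^2: no divisor's leading term divides it; move -x_3^2 to the remainder.
  leading term 1: no divisor's leading term divides it; move 1 to the remainder.
  remainder x_2^2x_3^2 + x_2^2x_3 + x_2x_3 - x_3^2 + 1 ≠ 0; add g_3 = x_2^2x_3^2 + x_2^2x_3 + x_2x_3 - x_3^2 + 1 to the basis.

The other S-polynomials (S(f_1,g_3), S(f_2,g_3)) all reduce to 0 modulo the current basis, so we have a Gröbner basis.
Inter-reduce: drop elements whose leading term is divisible by another's, tail-reduce, and make monic.
Reduced Gröbner basis: {x_1^2 + x_2^2x_3 + x_2^2 + x_2 - x_3 - 1, x_2^2x_3^2 + x_2^2x_3 + x_2x_3 - x_3^2 + 1}.

Buchberger on the second generating set:
h_1 = x_1^2x_3 - x_3 - 1, LT = x_1^2x_3.
h_2 = -x_1^2x_3 + x_1^2 + x_2^2x_3 + x_2^2 + x_2, LT = x_1^2x_3.

S(h_1,h_2): lcm = x_1^2x_3. S = x_1^2 + x_2^2x_3 + x_2^2 + x_2 - x_3 - 1.
  leading term x_1^2: no divisor's leading term divides it; move x_1^2 to the remainder.
  leading term x_2^2x_3: no divisor's leading term divides it; move x_2^2x_3 to the remainder.
  leading term x_2^2: no divisor's leading term divides it; move x_2^2 to the remainder.
  leading term x_2: no divisor's leading term divides it; move x_2 to the remainder.
  leading term x_3: no divisor's leading term divides it; move -x_3 to the remainder.
  leading term 1: no divisor's leading term divides it; move -1 to the remainder.
  remainder x_1^2 + x_2^2x_3 + x_2^2 + x_2 - x_3 - 1 ≠ 0; add k_3 = x_1^2 + x_2^2x_3 + x_2^2 + x_2 - x_3 - 1 to the basis.

S(h_1,k_3): lcm = x_1^2x_3. S = -x_2^2x_3^2 - x_2^2x_3 - x_2x_3 + x_3^2 - 1.
  leading term x_2^2x_3^2: no divisor's leading term divides it; move -x_2^2x_3^2 to the remainder.
  leading term x_2^2x_3: no divisor's leading term divides it; move -x_2^2x_3 to the remainder.
  leading term x_2x_3: no divisor's leading term divides it; move -x_2x_3 to the remainder.
  leading term x_3^2: no divisor's leading term divides it; move x_3^2 to the remainder.
  leading term 1: no divisor's leading term divides it; move -1 to the remainder.
  remainder -x_2^2x_3^2 - x_2^2x_3 - x_2x_3 + x_3^2 - 1 ≠ 0; add k_4 = -x_2^2x_3^2 - x_2^2x_3 - x_2x_3 + x_3^2 - 1 to the basis.

The other S-polynomials (S(h_2,k_3), S(h_1,k_4), S(h_2,k_4), S(k_3,k_4)) all reduce to 0 modulo the current basis, so we have a Gröbner basis.
Inter-reduce: drop elements whose leading term is divisible by another's, tail-reduce, and make monic.
Reduced Gröbner basis: {x_1^2 + x_2^2x_3 + x_2^2 + x_2 - x_3 - 1, x_2^2x_3^2 + x_2^2x_3 + x_2x_3 - x_3^2 + 1}.

The two bases agree; hence the ideals are identical.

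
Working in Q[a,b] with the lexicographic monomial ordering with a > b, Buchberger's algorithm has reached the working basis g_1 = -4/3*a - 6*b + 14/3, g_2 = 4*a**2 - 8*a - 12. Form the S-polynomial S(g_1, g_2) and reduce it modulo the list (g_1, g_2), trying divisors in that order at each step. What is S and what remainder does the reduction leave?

lcm(LM(g_1), LM(g_2)) = a**2.
S = (lcm/LT(g_1))·g_1 − (lcm/LT(g_2))·g_2 = 9/2*a*b - 3/2*a + 3.
Reduce S modulo (g_1, g_2) in that order:
  leading term a*b: subtract (-27/8*b)·g_1 from 9/2*a*b - 3/2*a + 3 → -3/2*a - 81/4*b**2 + 63/4*b + 3
  leading term a: subtract (9/8)·g_1 from -3/2*a - 81/4*b**2 + 63/4*b + 3 → -81/4*b**2 + 45/2*b - 9/4
  leading term b**2: no divisor's leading term divides it; move -81/4*b**2 to the remainder.
  leading term b: no divisor's leading term divides it; move 45/2*b to the remainder.
  leading term 1: no divisor's leading term divides it; move -9/4 to the remainder.
The remainder -81/4*b**2 + 45/2*b - 9/4 is nonzero, so it would be added as the next basis element.
An S-polynomial is built so that the two leading terms cancel; whether anything survives reduction is exactly the Gröbner-basis criterion.

S(g_1, g_2) = 9/2*a*b - 3/2*a + 3; remainder on division = -81/4*b**2 + 45/2*b - 9/4.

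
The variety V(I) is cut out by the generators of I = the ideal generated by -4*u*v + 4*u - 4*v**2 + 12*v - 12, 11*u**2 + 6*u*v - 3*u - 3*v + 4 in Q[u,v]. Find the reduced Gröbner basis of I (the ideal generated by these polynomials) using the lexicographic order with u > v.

G = {u - 5/11*v**3 + 37/11*v**2 - 79/11*v + 61/11, v**4 - 42/5*v**3 + 127/5*v**2 - 173/5*v + 94/5}

f_1 = -4*u*v + 4*u - 4*v**2 + 12*v - 12, LT = u*v.
f_2 = 11*u**2 + 6*u*v - 3*u - 3*v + 4, LT = u**2.

S(f_1,f_2): lcm = u**2*v. S = -u**2 + 5/11*u*v**2 - 30/11*u*v + 3*u + 3/11*v**2 - 4/11*v.
  leading term u**2: subtract (-1/11)·f_2 from -u**2 + 5/11*u*v**2 - 30/11*u*v + 3*u + 3/11*v**2 - 4/11*v → 5/11*u*v**2 - 24/11*u*v + 30/11*u + 3/11*v**2 - 7/11*v + 4/11
  leading term u*v**2: subtract (-5/44*v)·f_1 from 5/11*u*v**2 - 24/11*u*v + 30/11*u + 3/11*v**2 - 7/11*v + 4/11 → -19/11*u*v + 30/11*u - 5/11*v**3 + 18/11*v**2 - 2*v + 4/11
  leading term u*v: subtract (19/44)·f_1 from -19/11*u*v + 30/11*u - 5/11*v**3 + 18/11*v**2 - 2*v + 4/11 → u - 5/11*v**3 + 37/11*v**2 - 79/11*v + 61/11
  leading term u: no divisor's leading term divides it; move u to the remainder.
  leading term v**3: no divisor's leading term divides it; move -5/11*v**3 to the remainder.
  leading term v**2: no divisor's leading term divides it; move 37/11*v**2 to the remainder.
  leading term v: no divisor's leading term divides it; move -79/11*v to the remainder.
  leading term 1: no divisor's leading term divides it; move 61/11 to the remainder.
  remainder u - 5/11*v**3 + 37/11*v**2 - 79/11*v + 61/11 ≠ 0; add g_3 = u - 5/11*v**3 + 37/11*v**2 - 79/11*v + 61/11 to the basis.

S(f_1,g_3): lcm = u*v. S = -u + 5/11*v**4 - 37/11*v**3 + 90/11*v**2 - 94/11*v + 3.
  leading term u: subtract (-1)·g_3 from -u + 5/11*v**4 - 37/11*v**3 + 90/11*v**2 - 94/11*v + 3 → 5/11*v**4 - 42/11*v**3 + 127/11*v**2 - 173/11*v + 94/11
  leading term v**4: no divisor's leading term divides it; move 5/11*v**4 to the remainder.
  leading term v**3: no divisor's leading term divides it; move -42/11*v**3 to the remainder.
  leading term v**2: no divisor's leading term divides it; move 127/11*v**2 to the remainder.
  leading term v: no divisor's leading term divides it; move -173/11*v to the remainder.
  leading term 1: no divisor's leading term divides it; move 94/11 to the remainder.
  remainder 5/11*v**4 - 42/11*v**3 + 127/11*v**2 - 173/11*v + 94/11 ≠ 0; add g_4 = 5/11*v**4 - 42/11*v**3 + 127/11*v**2 - 173/11*v + 94/11 to the basis.

S(f_2,g_3): lcm = u**2. S = 5/11*u*v**3 - 37/11*u*v**2 + 85/11*u*v - 64/11*u - 3/11*v + 4/11.
  leading term u*v**3: subtract (-5/44*v**2)·f_1 from 5/11*u*v**3 - 37/11*u*v**2 + 85/11*u*v - 64/11*u - 3/11*v + 4/11 → -32/11*u*v**2 + 85/11*u*v - 64/11*u - 5/11*v**4 + 15/11*v**3 - 15/11*v**2 - 3/11*v + 4/11
  leading term u*v**2: subtract (8/11*v)·f_1 from -32/11*u*v**2 + 85/11*u*v - 64/11*u - 5/11*v**4 + 15/11*v**3 - 15/11*v**2 - 3/11*v + 4/11 → 53/11*u*v - 64/11*u - 5/11*v**4 + 47/11*v**3 - 111/11*v**2 + 93/11*v + 4/11
  leading term u*v: subtract (-53/44)·f_1 from 53/11*u*v - 64/11*u - 5/11*v**4 + 47/11*v**3 - 111/11*v**2 + 93/11*v + 4/11 → -u - 5/11*v**4 + 47/11*v**3 - 164/11*v**2 + 252/11*v - 155/11
  leading term u: subtract (-1)·g_3 from -u - 5/11*v**4 + 47/11*v**3 - 164/11*v**2 + 252/11*v - 155/11 → -5/11*v**4 + 42/11*v**3 - 127/11*v**2 + 173/11*v - 94/11
  leading term v**4: subtract (-1)·g_4 from -5/11*v**4 + 42/11*v**3 - 127/11*v**2 + 173/11*v - 94/11 → 0
  remainder 0.

S(f_1,g_4): lcm = u*v**4. S = 37/5*u*v**3 - 127/5*u*v**2 + 173/5*u*v - 94/5*u + v**5 - 3*v**4 + 3*v**3.
  leading term u*v**3: subtract (-37/20*v**2)·f_1 from 37/5*u*v**3 - 127/5*u*v**2 + 173/5*u*v - 94/5*u + v**5 - 3*v**4 + 3*v**3 → -18*u*v**2 + 173/5*u*v - 94/5*u + v**5 - 52/5*v**4 + 126/5*v**3 - 111/5*v**2
  leading term u*v**2: subtract (9/2*v)·f_1 from -18*u*v**2 + 173/5*u*v - 94/5*u + v**5 - 52/5*v**4 + 126/5*v**3 - 111/5*v**2 → 83/5*u*v - 94/5*u + v**5 - 52/5*v**4 + 216/5*v**3 - 381/5*v**2 + 54*v
  leading term u*v: subtract (-83/20)·f_1 from 83/5*u*v - 94/5*u + v**5 - 52/5*v**4 + 216/5*v**3 - 381/5*v**2 + 54*v → -11/5*u + v**5 - 52/5*v**4 + 216/5*v**3 - 464/5*v**2 + 519/5*v - 249/5
  leading term u: subtract (-11/5)·g_3 from -11/5*u + v**5 - 52/5*v**4 + 216/5*v**3 - 464/5*v**2 + 519/5*v - 249/5 → v**5 - 52/5*v**4 + 211/5*v**3 - 427/5*v**2 + 88*v - 188/5
  leading term v**5: subtract (11/5*v)·g_4 from v**5 - 52/5*v**4 + 211/5*v**3 - 427/5*v**2 + 88*v - 188/5 → -2*v**4 + 84/5*v**3 - 254/5*v**2 + 346/5*v - 188/5
  leading term v**4: subtract (-22/5)·g_4 from -2*v**4 + 84/5*v**3 - 254/5*v**2 + 346/5*v - 188/5 → 0
  remainder 0.

S(f_2,g_4): leading monomials are coprime, so the S-polynomial reduces to 0 (Buchberger's first criterion).
S(g_3,g_4): leading monomials are coprime, so the S-polynomial reduces to 0 (Buchberger's first criterion).
Every S-polynomial of the final basis reduces to 0, so we have a Gröbner basis.
Inter-reduce: drop elements whose leading term is divisible by another's, tail-reduce, and make monic.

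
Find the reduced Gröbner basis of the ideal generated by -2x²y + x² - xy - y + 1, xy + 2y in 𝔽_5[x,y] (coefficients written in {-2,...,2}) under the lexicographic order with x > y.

f_1 = -2x²y + x² - xy - y + 1, LT = x²y.
f_2 = xy + 2y, LT = xy.

S(f_1,f_2): lcm = x²y. S = 2x² + xy - 2y + 2.
  leading term x²: no divisor's leading term divides it; move 2x² to the remainder.
  leading term xy: subtract (1)·f_2 from xy - 2y + 2 → y + 2
  leading term y: no divisor's leading term divides it; move y to the remainder.
  leading term 1: no divisor's leading term divides it; move 2 to the remainder.
  remainder 2x² + y + 2 ≠ 0; add g_3 = 2x² + y + 2 to the basis.

S(f_1,g_3): lcm = x²y. S = 2x² - 2xy + 2y² + 2y + 2.
  leading term x²: subtract (1)·g_3 from 2x² - 2xy + 2y² + 2y + 2 → -2xy + 2y² + y
  leading term xy: subtract (-2)·f_2 from -2xy + 2y² + y → 2y²
  leading term y²: no divisor's leading term divides it; move 2y² to the remainder.
  remainder 2y² ≠ 0; add g_4 = 2y² to the basis.

S(f_2,g_3): lcm = x²y. S = 2xy + 2y² - y.
  leading term xy: subtract (2)·f_2 from 2xy + 2y² - y → 2y²
  leading term y²: subtract (1)·g_4 from 2y² → 0
  remainder 0.

S(f_1,g_4): lcm = x²y². S = 2x²y - 2xy² - 2y² + 2y.
  leading term x²y: subtract (-1)·f_1 from 2x²y - 2xy² - 2y² + 2y → x² - 2xy² - xy - 2y² + y + 1
  leading term x²: subtract (-2)·g_3 from x² - 2xy² - xy - 2y² + y + 1 → -2xy² - xy - 2y² - 2y
  leading term xy²: subtract (-2y)·f_2 from -2xy² - xy - 2y² - 2y → -xy + 2y² - 2y
  leading term xy: subtract (-1)·f_2 from -xy + 2y² - 2y → 2y²
  leading term y²: subtract (1)·g_4 from 2y² → 0
  remainder 0.

S(f_2,g_4): lcm = xy². S = 2y².
  leading term y²: subtract (1)·g_4 from 2y² → 0
  remainder 0.

S(g_3,g_4): leading monomials are coprime, so the S-polynomial reduces to 0 (Buchberger's first criterion).
Every S-polynomial of the final basis reduces to 0, so we have a Gröbner basis.
Inter-reduce: drop elements whose leading term is divisible by another's, tail-reduce, and make monic.

G = {x² - 2y + 1, xy + 2y, y²}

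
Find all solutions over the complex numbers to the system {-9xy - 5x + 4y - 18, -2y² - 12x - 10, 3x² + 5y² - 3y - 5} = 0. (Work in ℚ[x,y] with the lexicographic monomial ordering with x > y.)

Compute a lex Gröbner basis by Buchberger's algorithm.
f_1 = -9xy - 5x + 4y - 18, LT = xy.
f_2 = -12x - 2y² - 10, LT = x.
f_3 = 3x² + 5y² - 3y - 5, LT = x².

S(f_1,f_2): lcm = xy. S = 5/9x - ⅙y³ - 23/18y + 2.
  reduce S modulo (f_1, f_2, f_3):
  remainder -⅙y³ - 5/54y² - 23/18y + 83/54 ≠ 0; add h_4 = -⅙y³ - 5/54y² - 23/18y + 83/54 to the basis.

S(f_1,f_3): lcm = x²y. S = 5/9x² - 4/9xy + 2x - 5/3y³ + y² + 5/3y.
  reduce S modulo (f_1, f_2, f_3, h_4):
  remainder 20893/13122y² + 31613/2187y - 210571/13122 ≠ 0; add h_5 = 20893/13122y² + 31613/2187y - 210571/13122 to the basis.

S(f_2,f_3): lcm = x². S = ⅙xy² + ⅚x - 5/3y² + y + 5/3.
  reduce S modulo (f_1, f_2, f_3, h_4, h_5):
  remainder 343119/20893y - 343119/20893 ≠ 0; add h_6 = 343119/20893y - 343119/20893 to the basis.

The other S-polynomials (S(f_1,h_4), S(f_2,h_4), S(f_3,h_4), S(f_1,h_5), S(f_2,h_5), S(f_3,h_5), S(h_4,h_5), S(f_1,h_6), S(f_2,h_6), S(f_3,h_6), S(h_4,h_6), S(h_5,h_6)) all reduce to 0 modulo the current basis, so we have a Gröbner basis.
Inter-reduce: drop elements whose leading term is divisible by another's, tail-reduce, and make monic.
Reduced Gröbner basis: {x + 1, y - 1}.

Since the basis is lex-ordered, y - 1 is univariate in y. Its roots are {1}. Back-substituting each root into the other basis elements fixes the other coordinates.
  y = 1: the earlier basis element becomes x + 1 = 0, giving x = -1 — point (-1, 1).
Zero-dimensionality of the ideal guarantees finitely many solutions over ℂ.

{(-1, 1)}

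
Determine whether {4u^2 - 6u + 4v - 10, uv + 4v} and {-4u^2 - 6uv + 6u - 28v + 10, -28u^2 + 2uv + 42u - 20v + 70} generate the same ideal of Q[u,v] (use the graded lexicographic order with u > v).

Yes, the ideals are equal.

Equality of ideals is decidable: compute both reduced Gröbner bases (unique for the ordering) and check whether they agree.
Buchberger on the first generating set:
f_1 = 4u^2 - 6u + 4v - 10, LT = u^2.
f_2 = uv + 4v, LT = uv.

S(f_1,f_2): lcm = u^2v. S = -11/2uv + v^2 - 5/2v.
  reduce S modulo (f_1, f_2):
  remainder v^2 + 39/2v ≠ 0; add g_3 = v^2 + 39/2v to the basis.

The other S-polynomials (S(f_1,g_3), S(f_2,g_3)) all reduce to 0 modulo the current basis, so we have a Gröbner basis.
Inter-reduce: drop elements whose leading term is divisible by another's, tail-reduce, and make monic.
Reduced Gröbner basis: {u^2 - 3/2u + v - 5/2, uv + 4v, v^2 + 39/2v}.

Buchberger on the second generating set:
h_1 = -4u^2 - 6uv + 6u - 28v + 10, LT = u^2.
h_2 = -28u^2 + 2uv + 42u - 20v + 70, LT = u^2.

S(h_1,h_2): lcm = u^2. S = 11/7uv + 44/7v.
  reduce S modulo (h_1, h_2):
  remainder 11/7uv + 44/7v ≠ 0; add k_3 = 11/7uv + 44/7v to the basis.

S(h_1,k_3): lcm = u^2v. S = 3/2uv^2 - 11/2uv + 7v^2 - 5/2v.
  reduce S modulo (h_1, h_2, k_3):
  remainder v^2 + 39/2v ≠ 0; add k_4 = v^2 + 39/2v to the basis.

The other S-polynomials (S(h_2,k_3), S(h_1,k_4), S(h_2,k_4), S(k_3,k_4)) all reduce to 0 modulo the current basis, so we have a Gröbner basis.
Inter-reduce: drop elements whose leading term is divisible by another's, tail-reduce, and make monic.
Reduced Gröbner basis: {u^2 - 3/2u + v - 5/2, uv + 4v, v^2 + 39/2v}.

The two bases agree; hence the ideals are identical.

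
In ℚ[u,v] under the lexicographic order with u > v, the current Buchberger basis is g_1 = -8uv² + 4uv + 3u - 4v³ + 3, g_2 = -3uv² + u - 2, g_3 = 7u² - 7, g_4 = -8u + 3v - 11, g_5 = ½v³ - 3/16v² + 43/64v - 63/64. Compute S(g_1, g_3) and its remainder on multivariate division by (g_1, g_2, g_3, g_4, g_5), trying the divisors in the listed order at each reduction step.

lcm(LM(g_1), LM(g_3)) = u²v².
S = (lcm/LT(g_1))·g_1 − (lcm/LT(g_3))·g_3 = -½u²v - ⅜u² + ½uv³ - ⅜u + v².
Reduce S modulo (g_1, g_2, g_3, g_4, g_5) in that order:
  leading term u²v: subtract (-1/14v)·g_3 from -½u²v - ⅜u² + ½uv³ - ⅜u + v² → -⅜u² + ½uv³ - ⅜u + v² - ½v
  leading term u²: subtract (-3/56)·g_3 from -⅜u² + ½uv³ - ⅜u + v² - ½v → ½uv³ - ⅜u + v² - ½v - ⅜
  leading term uv³: subtract (-1/16v)·g_1 from ½uv³ - ⅜u + v² - ½v - ⅜ → ¼uv² + 3/16uv - ⅜u - ¼v⁴ + v² - 5/16v - ⅜
  leading term uv²: subtract (-1/32)·g_1 from ¼uv² + 3/16uv - ⅜u - ¼v⁴ + v² - 5/16v - ⅜ → 5/16uv - 9/32u - ¼v⁴ - ⅛v³ + v² - 5/16v - 9/32
  leading term uv: subtract (-5/128v)·g_4 from 5/16uv - 9/32u - ¼v⁴ - ⅛v³ + v² - 5/16v - 9/32 → -9/32u - ¼v⁴ - ⅛v³ + 143/128v² - 95/128v - 9/32
  leading term u: subtract (9/256)·g_4 from -9/32u - ¼v⁴ - ⅛v³ + 143/128v² - 95/128v - 9/32 → -¼v⁴ - ⅛v³ + 143/128v² - 217/256v + 27/256
  leading term v⁴: subtract (-½v)·g_5 from -¼v⁴ - ⅛v³ + 143/128v² - 217/256v + 27/256 → -7/32v³ + 93/64v² - 343/256v + 27/256
  leading term v³: subtract (-7/16)·g_5 from -7/32v³ + 93/64v² - 343/256v + 27/256 → 351/256v² - 1071/1024v - 333/1024
  leading term v²: no divisor's leading term divides it; move 351/256v² to the remainder.
  leading term v: no divisor's leading term divides it; move -1071/1024v to the remainder.
  leading term 1: no divisor's leading term divides it; move -333/1024 to the remainder.
The remainder 351/256v² - 1071/1024v - 333/1024 is nonzero, so it would be added as the next basis element.
An S-polynomial is built so that the two leading terms cancel; whether anything survives reduction is exactly the Gröbner-basis criterion.

S(g_1, g_3) = -½u²v - ⅜u² + ½uv³ - ⅜u + v²; remainder on division = 351/256v² - 1071/1024v - 333/1024.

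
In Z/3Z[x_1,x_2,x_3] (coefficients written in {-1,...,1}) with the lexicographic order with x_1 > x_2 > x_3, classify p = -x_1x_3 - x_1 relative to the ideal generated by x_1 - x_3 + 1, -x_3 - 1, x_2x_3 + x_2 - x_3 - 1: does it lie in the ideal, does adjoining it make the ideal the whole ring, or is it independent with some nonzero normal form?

First compute the reduced Gröbner basis of I by Buchberger's algorithm.
f_1 = x_1 - x_3 + 1, LT = x_1.
f_2 = -x_3 - 1, LT = x_3.
f_3 = x_2x_3 + x_2 - x_3 - 1, LT = x_2x_3.

The S-polynomials (S(f_1,f_2), S(f_1,f_3), S(f_2,f_3)) all reduce to 0 modulo the current basis, so we have a Gröbner basis.
Inter-reduce: drop elements whose leading term is divisible by another's, tail-reduce, and make monic.
Reduced Gröbner basis: {x_1 - 1, x_3 + 1}.
Label its elements g_1 = x_1 - 1, g_2 = x_3 + 1.

Reduce p = -x_1x_3 - x_1 modulo G:
  leading term x_1x_3: subtract (-x_3)·g_1 from -x_1x_3 - x_1 → -x_1 - x_3
  leading term x_1: subtract (-1)·g_1 from -x_1 - x_3 → -x_3 - 1
  leading term x_3: subtract (-1)·g_2 from -x_3 - 1 → 0
  normal form = 0.
Since the normal form is 0, p ∈ I.

-x_1x_3 - x_1 lies in I (it reduces to 0).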